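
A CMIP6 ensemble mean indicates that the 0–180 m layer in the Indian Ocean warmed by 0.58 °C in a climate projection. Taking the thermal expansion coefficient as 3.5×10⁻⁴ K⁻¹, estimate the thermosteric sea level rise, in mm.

Δh = αΔT·H = 3.5×10⁻⁴ × 0.58 × 180 = 0.03654 m

Δh = 37 mm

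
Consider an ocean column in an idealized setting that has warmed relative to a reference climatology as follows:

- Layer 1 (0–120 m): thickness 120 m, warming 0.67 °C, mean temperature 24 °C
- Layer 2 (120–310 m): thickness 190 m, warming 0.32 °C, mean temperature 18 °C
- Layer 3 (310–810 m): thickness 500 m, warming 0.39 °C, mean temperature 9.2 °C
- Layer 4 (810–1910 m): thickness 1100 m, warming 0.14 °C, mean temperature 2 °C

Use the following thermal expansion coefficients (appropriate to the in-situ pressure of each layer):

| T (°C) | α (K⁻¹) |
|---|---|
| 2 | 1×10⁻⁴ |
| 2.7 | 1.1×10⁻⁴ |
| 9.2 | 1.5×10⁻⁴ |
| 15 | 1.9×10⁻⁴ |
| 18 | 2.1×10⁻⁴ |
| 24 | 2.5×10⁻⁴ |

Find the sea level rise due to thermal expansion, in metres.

Layer 1 at 24 °C → α = 2.5×10⁻⁴ K⁻¹
Layer 2 at 18 °C → α = 2.1×10⁻⁴ K⁻¹
Layer 3 at 9.2 °C → α = 1.5×10⁻⁴ K⁻¹
Layer 4 at 2 °C → α = 1×10⁻⁴ K⁻¹
2.5×10⁻⁴ × 0.67 × 120 = 0.02010 m
120–310 m: 0.32 × 2.1×10⁻⁴ × 190 = 0.012768 m
Layer 3: 1.5×10⁻⁴ × 500 × 0.39 = 0.02925 m
Layer 4: 1×10⁻⁴ × 1100 × 0.14 = 0.01540 m
Δh = 0.02010 + 0.012768 + 0.02925 + 0.01540 = 0.077518 m ≈ 0.0775 m

Δh = 0.0775 m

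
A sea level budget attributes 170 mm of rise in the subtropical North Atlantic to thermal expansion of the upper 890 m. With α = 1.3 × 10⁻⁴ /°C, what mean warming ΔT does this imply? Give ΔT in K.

ΔT ≈ 1.47 K

ΔT = Δh/(αH) = 0.17 / (1.3×10⁻⁴ × 890) ≈ 1.469 K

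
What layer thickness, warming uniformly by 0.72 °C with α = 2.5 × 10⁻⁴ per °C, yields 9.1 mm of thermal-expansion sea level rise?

H ≈ 50.6 m

H = Δh/(αΔT) = 0.0091 / (2.5×10⁻⁴ × 0.72) ≈ 50.56 m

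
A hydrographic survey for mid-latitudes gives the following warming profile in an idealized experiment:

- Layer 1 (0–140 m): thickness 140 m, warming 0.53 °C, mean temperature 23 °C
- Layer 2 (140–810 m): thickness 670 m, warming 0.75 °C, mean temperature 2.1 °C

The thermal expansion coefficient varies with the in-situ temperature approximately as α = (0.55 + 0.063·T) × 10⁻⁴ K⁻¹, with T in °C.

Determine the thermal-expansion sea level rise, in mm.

49.1 mm of thermosteric rise

Layer 1: α = (0.55 + 0.063×23)×10⁻⁴ = 1.999×10⁻⁴ K⁻¹
Layer 2: α = (0.55 + 0.063×2.1)×10⁻⁴ = 0.6823×10⁻⁴ K⁻¹
0.53 × 140 × 1.999×10⁻⁴ = 0.01483258 m
Layer 2: 670 × 0.6823×10⁻⁴ × 0.75 = 0.034285575 m
Δh = 0.01483258 + 0.034285575 = 0.049118155 m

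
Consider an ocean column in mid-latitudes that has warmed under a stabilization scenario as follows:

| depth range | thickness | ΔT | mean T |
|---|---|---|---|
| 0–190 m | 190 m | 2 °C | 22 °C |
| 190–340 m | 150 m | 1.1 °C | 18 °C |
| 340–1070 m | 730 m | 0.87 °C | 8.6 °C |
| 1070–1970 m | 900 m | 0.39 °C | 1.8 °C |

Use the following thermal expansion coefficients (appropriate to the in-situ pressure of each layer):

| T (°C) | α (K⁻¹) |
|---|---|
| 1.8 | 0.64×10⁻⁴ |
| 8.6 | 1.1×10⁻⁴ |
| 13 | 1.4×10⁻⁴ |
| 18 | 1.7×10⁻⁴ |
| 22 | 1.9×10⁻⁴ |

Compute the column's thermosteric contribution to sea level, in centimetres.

19.3 cm of thermosteric rise

Layer 1 at 22 °C → α = 1.9×10⁻⁴ K⁻¹
Layer 2 at 18 °C → α = 1.7×10⁻⁴ K⁻¹
Layer 3 at 8.6 °C → α = 1.1×10⁻⁴ K⁻¹
Layer 4 at 1.8 °C → α = 0.64×10⁻⁴ K⁻¹
0–190 m: 190 × 1.9×10⁻⁴ × 2 = 0.07220 m
Layer 2: 150 × 1.1 × 1.7×10⁻⁴ = 0.02805 m
730 × 0.87 × 1.1×10⁻⁴ = 0.069861 m
1070–1970 m: 900 × 0.39 × 0.64×10⁻⁴ = 0.022464 m
Δh = 0.07220 + 0.02805 + 0.069861 + 0.022464 = 0.192575 m ≈ 19.3 cm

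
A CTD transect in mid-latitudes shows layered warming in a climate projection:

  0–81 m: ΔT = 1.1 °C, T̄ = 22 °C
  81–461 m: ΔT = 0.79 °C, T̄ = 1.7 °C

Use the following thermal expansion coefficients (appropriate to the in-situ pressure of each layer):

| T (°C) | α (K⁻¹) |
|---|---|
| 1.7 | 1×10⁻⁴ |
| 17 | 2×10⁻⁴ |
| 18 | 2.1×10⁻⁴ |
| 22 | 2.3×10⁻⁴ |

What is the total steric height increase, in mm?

Layer 1 at 22 °C → α = 2.3×10⁻⁴ K⁻¹
Layer 2 at 1.7 °C → α = 1×10⁻⁴ K⁻¹
0–81 m: 1.1 × 2.3×10⁻⁴ × 81 = 0.020493 m
Layer 2: 0.79 × 1×10⁻⁴ × 380 = 0.03002 m
Δh = 0.020493 + 0.03002 = 0.050513 m ≈ 50.5 mm

about 50.5 mm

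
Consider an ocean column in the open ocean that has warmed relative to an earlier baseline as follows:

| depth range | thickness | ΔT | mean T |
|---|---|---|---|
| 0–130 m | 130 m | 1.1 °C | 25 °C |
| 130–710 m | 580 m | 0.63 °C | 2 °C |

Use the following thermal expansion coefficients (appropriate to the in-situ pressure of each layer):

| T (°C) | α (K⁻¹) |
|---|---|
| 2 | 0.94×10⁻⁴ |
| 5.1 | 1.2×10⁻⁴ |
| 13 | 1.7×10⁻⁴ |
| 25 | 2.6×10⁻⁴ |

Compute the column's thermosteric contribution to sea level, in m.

Layer 1 at 25 °C → α = 2.6×10⁻⁴ K⁻¹
Layer 2 at 2 °C → α = 0.94×10⁻⁴ K⁻¹
0–130 m: 130 × 2.6×10⁻⁴ × 1.1 = 0.03718 m
Layer 2: 0.63 × 580 × 0.94×10⁻⁴ = 0.0343476 m
Δh = 0.03718 + 0.0343476 = 0.0715276 m ≈ 0.072 m

0.072 m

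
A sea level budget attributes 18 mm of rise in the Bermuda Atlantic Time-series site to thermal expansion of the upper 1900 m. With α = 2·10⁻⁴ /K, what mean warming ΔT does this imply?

ΔT = Δh/(αH) = 0.018 / (2×10⁻⁴ × 1900) ≈ 0.04737 K

0.0474 K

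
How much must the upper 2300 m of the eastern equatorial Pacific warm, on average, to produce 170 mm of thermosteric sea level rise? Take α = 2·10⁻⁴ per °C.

ΔT = Δh/(αH) = 0.17 / (2×10⁻⁴ × 2300) ≈ 0.3696 °C

about 0.370 °C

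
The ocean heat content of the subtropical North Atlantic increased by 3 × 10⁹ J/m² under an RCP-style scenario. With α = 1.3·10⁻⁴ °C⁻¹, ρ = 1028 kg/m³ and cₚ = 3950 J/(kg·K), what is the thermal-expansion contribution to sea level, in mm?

Δh = αQ/(ρcₚ) = 1.3×10⁻⁴ × 3×10⁹ / (1028 × 3950) ≈ 0.096045 m

96.0 mm of thermosteric rise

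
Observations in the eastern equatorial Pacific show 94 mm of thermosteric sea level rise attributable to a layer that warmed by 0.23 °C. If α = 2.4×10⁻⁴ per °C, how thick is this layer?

H = Δh/(αΔT) = 0.094 / (2.4×10⁻⁴ × 0.23) ≈ 1703 m

H ≈ 1700 m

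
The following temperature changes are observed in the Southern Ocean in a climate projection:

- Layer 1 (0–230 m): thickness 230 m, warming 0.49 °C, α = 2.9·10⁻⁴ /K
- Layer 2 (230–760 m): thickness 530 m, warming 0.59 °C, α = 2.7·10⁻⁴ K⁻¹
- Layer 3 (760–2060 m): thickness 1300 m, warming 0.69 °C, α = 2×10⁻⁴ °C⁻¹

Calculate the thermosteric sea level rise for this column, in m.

0.297 m of thermosteric rise

Layer 1: 2.9×10⁻⁴ × 230 × 0.49 = 0.032683 m
530 × 2.7×10⁻⁴ × 0.59 = 0.084429 m
760–2060 m: 1300 × 0.69 × 2×10⁻⁴ = 0.17940 m
Δh = 0.032683 + 0.084429 + 0.17940 = 0.296512 m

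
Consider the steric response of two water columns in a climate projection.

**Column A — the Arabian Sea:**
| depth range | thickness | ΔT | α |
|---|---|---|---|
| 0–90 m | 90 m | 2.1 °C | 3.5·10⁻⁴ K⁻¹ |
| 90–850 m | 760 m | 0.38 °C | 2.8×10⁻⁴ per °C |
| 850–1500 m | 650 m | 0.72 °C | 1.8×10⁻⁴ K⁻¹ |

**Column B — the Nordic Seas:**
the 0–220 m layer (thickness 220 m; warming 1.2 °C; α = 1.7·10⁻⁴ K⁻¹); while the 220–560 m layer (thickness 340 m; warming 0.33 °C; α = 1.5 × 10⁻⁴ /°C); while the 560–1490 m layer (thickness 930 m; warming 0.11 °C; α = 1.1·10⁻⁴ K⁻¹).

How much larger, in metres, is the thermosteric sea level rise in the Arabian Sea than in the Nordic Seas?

Δh_A − Δh_B ≈ 0.158 m

A Layer 1: 2.1 × 90 × 3.5×10⁻⁴ = 0.06615 m
A 760 × 2.8×10⁻⁴ × 0.38 = 0.080864 m
A 650 × 0.72 × 1.8×10⁻⁴ = 0.08424 m
A total: 0.231254 m
B 1.2 × 1.7×10⁻⁴ × 220 = 0.04488 m
B Layer 2: 340 × 1.5×10⁻⁴ × 0.33 = 0.01683 m
B 0.11 × 930 × 1.1×10⁻⁴ = 0.011253 m
B total: 0.072963 m
Difference: 0.231254 − 0.072963 = 0.158291 m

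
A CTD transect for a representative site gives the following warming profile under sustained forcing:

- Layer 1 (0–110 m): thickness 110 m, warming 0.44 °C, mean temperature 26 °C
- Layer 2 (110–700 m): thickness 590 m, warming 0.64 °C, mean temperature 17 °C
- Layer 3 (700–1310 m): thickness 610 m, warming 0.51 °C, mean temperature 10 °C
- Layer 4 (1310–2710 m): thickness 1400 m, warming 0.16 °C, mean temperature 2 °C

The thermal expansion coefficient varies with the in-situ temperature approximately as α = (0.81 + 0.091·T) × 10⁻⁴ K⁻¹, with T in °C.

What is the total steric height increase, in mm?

Layer 1: α = (0.81 + 0.091×26)×10⁻⁴ = 3.176×10⁻⁴ K⁻¹
Layer 2: α = (0.81 + 0.091×17)×10⁻⁴ = 2.357×10⁻⁴ K⁻¹
Layer 3: α = (0.81 + 0.091×10)×10⁻⁴ = 1.72×10⁻⁴ K⁻¹
Layer 4: α = (0.81 + 0.091×2)×10⁻⁴ = 0.992×10⁻⁴ K⁻¹
0–110 m: 110 × 3.176×10⁻⁴ × 0.44 = 0.01537184 m
Layer 2: 0.64 × 590 × 2.357×10⁻⁴ = 0.08900032 m
1.72×10⁻⁴ × 0.51 × 610 = 0.0535092 m
0.16 × 0.992×10⁻⁴ × 1400 = 0.0222208 m
Δh = 0.01537184 + 0.08900032 + 0.0535092 + 0.0222208 = 0.18010216 m ≈ 180 mm

180 mm of thermosteric rise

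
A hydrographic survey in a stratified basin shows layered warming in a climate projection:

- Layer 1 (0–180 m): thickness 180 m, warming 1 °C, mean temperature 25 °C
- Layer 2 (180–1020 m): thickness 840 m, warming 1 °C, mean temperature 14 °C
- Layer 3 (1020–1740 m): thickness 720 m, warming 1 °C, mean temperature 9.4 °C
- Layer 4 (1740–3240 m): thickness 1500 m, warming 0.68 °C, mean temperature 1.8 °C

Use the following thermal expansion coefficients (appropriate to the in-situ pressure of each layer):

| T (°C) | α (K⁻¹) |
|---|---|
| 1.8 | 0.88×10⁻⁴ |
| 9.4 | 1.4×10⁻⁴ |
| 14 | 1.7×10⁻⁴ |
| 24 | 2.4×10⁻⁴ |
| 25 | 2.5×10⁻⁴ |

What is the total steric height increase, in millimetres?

Layer 1 at 25 °C → α = 2.5×10⁻⁴ K⁻¹
Layer 2 at 14 °C → α = 1.7×10⁻⁴ K⁻¹
Layer 3 at 9.4 °C → α = 1.4×10⁻⁴ K⁻¹
Layer 4 at 1.8 °C → α = 0.88×10⁻⁴ K⁻¹
Layer 1: 1 × 180 × 2.5×10⁻⁴ = 0.04500 m
180–1020 m: 1 × 840 × 1.7×10⁻⁴ = 0.14280 m
1020–1740 m: 1.4×10⁻⁴ × 720 × 1 = 0.10080 m
Layer 4: 0.88×10⁻⁴ × 1500 × 0.68 = 0.08976 m
Δh = 0.04500 + 0.14280 + 0.10080 + 0.08976 = 0.37836 m

378 mm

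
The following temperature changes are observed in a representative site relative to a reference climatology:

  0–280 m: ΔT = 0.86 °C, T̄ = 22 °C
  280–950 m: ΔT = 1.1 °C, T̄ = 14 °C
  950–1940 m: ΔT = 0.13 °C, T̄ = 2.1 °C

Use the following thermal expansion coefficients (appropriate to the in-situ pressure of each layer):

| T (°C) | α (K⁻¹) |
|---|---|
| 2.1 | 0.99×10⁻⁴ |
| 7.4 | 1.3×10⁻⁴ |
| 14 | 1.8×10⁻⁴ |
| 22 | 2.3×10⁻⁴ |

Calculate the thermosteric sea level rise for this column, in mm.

201 mm of thermosteric rise

Layer 1 at 22 °C → α = 2.3×10⁻⁴ K⁻¹
Layer 2 at 14 °C → α = 1.8×10⁻⁴ K⁻¹
Layer 3 at 2.1 °C → α = 0.99×10⁻⁴ K⁻¹
0–280 m: 280 × 0.86 × 2.3×10⁻⁴ = 0.055384 m
280–950 m: 1.8×10⁻⁴ × 1.1 × 670 = 0.13266 m
0.99×10⁻⁴ × 990 × 0.13 = 0.0127413 m
Δh = 0.055384 + 0.13266 + 0.0127413 = 0.2007853 m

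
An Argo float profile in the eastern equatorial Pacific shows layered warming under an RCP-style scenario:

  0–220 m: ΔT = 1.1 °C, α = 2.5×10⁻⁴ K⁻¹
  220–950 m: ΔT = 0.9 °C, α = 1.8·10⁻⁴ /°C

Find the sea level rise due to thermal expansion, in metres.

0.179 m of thermosteric rise

Layer 1: 220 × 2.5×10⁻⁴ × 1.1 = 0.06050 m
Layer 2: 730 × 0.9 × 1.8×10⁻⁴ = 0.11826 m
Δh = 0.06050 + 0.11826 = 0.17876 m ≈ 0.179 m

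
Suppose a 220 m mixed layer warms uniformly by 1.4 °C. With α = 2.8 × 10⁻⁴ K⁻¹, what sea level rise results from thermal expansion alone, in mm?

Δh ≈ 86.2 mm

Δh = αΔT·H = 2.8×10⁻⁴ × 1.4 × 220 = 0.08624 m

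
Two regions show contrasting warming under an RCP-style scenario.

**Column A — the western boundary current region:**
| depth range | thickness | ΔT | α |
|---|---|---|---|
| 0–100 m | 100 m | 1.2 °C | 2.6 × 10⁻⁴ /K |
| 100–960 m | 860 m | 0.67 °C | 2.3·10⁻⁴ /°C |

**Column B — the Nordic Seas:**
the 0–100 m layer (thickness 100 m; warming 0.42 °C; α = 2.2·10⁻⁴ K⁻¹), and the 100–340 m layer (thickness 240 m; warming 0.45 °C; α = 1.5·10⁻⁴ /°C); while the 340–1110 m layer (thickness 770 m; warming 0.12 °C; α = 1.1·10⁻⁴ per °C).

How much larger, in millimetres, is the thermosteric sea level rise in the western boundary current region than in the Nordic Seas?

Δh_A − Δh_B ≈ 128 mm

A 100 × 2.6×10⁻⁴ × 1.2 = 0.03120 m
A 0.67 × 860 × 2.3×10⁻⁴ = 0.132526 m
A total: 0.163726 m
B Layer 1: 0.42 × 100 × 2.2×10⁻⁴ = 0.00924 m
B 0.45 × 240 × 1.5×10⁻⁴ = 0.01620 m
B Layer 3: 1.1×10⁻⁴ × 770 × 0.12 = 0.010164 m
B total: 0.035604 m
Difference: 0.163726 − 0.035604 = 0.128122 m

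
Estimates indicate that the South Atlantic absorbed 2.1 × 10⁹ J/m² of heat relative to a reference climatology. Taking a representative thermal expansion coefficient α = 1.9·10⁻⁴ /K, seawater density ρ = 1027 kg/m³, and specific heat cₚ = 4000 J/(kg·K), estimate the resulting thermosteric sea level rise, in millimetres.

about 97 mm

Δh = αQ/(ρcₚ) = 1.9×10⁻⁴ × 2.1×10⁹ / (1027 × 4000) ≈ 0.097128 m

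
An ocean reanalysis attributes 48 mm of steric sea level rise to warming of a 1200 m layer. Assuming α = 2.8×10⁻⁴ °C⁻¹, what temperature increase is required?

about 0.14 K

ΔT = Δh/(αH) = 0.048 / (2.8×10⁻⁴ × 1200) ≈ 0.1429 K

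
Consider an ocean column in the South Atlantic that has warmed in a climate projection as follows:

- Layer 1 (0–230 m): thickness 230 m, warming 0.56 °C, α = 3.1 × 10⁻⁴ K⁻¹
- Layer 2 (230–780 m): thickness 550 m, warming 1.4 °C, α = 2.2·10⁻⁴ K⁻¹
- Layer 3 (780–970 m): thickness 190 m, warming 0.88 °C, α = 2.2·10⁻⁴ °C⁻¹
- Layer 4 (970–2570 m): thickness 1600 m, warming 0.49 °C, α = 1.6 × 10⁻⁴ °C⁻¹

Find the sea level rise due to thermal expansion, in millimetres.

0–230 m: 3.1×10⁻⁴ × 230 × 0.56 = 0.039928 m
230–780 m: 2.2×10⁻⁴ × 550 × 1.4 = 0.16940 m
0.88 × 2.2×10⁻⁴ × 190 = 0.036784 m
1.6×10⁻⁴ × 0.49 × 1600 = 0.12544 m
Δh = 0.039928 + 0.16940 + 0.036784 + 0.12544 = 0.371552 m ≈ 372 mm

Δh ≈ 372 mm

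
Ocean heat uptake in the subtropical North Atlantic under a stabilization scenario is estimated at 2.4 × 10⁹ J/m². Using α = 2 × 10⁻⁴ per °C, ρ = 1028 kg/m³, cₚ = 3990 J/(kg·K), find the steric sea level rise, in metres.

0.12 m

Δh = αQ/(ρcₚ) = 2×10⁻⁴ × 2.4×10⁹ / (1028 × 3990) ≈ 0.11702 m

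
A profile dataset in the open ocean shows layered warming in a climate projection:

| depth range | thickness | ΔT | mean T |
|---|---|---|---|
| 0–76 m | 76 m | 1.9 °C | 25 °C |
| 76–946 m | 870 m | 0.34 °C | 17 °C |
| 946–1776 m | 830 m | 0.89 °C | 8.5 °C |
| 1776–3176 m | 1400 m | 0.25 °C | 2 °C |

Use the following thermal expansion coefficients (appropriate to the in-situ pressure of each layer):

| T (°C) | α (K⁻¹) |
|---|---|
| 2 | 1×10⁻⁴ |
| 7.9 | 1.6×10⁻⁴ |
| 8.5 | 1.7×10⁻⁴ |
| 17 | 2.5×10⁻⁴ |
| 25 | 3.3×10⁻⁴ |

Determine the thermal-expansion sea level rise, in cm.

Δh ≈ 28 cm

Layer 1 at 25 °C → α = 3.3×10⁻⁴ K⁻¹
Layer 2 at 17 °C → α = 2.5×10⁻⁴ K⁻¹
Layer 3 at 8.5 °C → α = 1.7×10⁻⁴ K⁻¹
Layer 4 at 2 °C → α = 1×10⁻⁴ K⁻¹
Layer 1: 3.3×10⁻⁴ × 1.9 × 76 = 0.047652 m
0.34 × 2.5×10⁻⁴ × 870 = 0.07395 m
946–1776 m: 1.7×10⁻⁴ × 830 × 0.89 = 0.125579 m
1776–3176 m: 0.25 × 1400 × 1×10⁻⁴ = 0.03500 m
Δh = 0.047652 + 0.07395 + 0.125579 + 0.03500 = 0.282181 m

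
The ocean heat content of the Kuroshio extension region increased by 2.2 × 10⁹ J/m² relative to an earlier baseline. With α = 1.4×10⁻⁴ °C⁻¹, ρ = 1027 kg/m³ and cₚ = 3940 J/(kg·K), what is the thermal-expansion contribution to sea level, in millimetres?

Δh = αQ/(ρcₚ) = 1.4×10⁻⁴ × 2.2×10⁹ / (1027 × 3940) ≈ 0.076117 m

Δh = 76.1 mm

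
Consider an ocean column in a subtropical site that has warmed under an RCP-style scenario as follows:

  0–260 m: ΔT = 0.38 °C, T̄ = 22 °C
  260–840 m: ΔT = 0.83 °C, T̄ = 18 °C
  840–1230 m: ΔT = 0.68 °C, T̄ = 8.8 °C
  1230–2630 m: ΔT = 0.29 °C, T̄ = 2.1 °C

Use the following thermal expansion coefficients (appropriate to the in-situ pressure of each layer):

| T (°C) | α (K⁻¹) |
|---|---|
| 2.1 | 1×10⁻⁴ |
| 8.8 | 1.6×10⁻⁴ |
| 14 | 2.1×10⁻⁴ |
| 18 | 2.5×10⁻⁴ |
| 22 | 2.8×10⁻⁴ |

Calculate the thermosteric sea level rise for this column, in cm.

Δh = 23.1 cm

Layer 1 at 22 °C → α = 2.8×10⁻⁴ K⁻¹
Layer 2 at 18 °C → α = 2.5×10⁻⁴ K⁻¹
Layer 3 at 8.8 °C → α = 1.6×10⁻⁴ K⁻¹
Layer 4 at 2.1 °C → α = 1×10⁻⁴ K⁻¹
0.38 × 2.8×10⁻⁴ × 260 = 0.027664 m
Layer 2: 2.5×10⁻⁴ × 580 × 0.83 = 0.12035 m
840–1230 m: 0.68 × 390 × 1.6×10⁻⁴ = 0.042432 m
1230–2630 m: 0.29 × 1×10⁻⁴ × 1400 = 0.04060 m
Δh = 0.027664 + 0.12035 + 0.042432 + 0.04060 = 0.231046 m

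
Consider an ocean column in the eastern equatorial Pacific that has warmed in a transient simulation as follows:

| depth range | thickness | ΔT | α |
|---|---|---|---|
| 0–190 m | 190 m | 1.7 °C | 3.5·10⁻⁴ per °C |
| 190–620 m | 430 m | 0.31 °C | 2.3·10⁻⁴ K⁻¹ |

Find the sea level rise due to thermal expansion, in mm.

Δh ≈ 144 mm

1.7 × 3.5×10⁻⁴ × 190 = 0.11305 m
190–620 m: 430 × 2.3×10⁻⁴ × 0.31 = 0.030659 m
Δh = 0.11305 + 0.030659 = 0.143709 m ≈ 144 mm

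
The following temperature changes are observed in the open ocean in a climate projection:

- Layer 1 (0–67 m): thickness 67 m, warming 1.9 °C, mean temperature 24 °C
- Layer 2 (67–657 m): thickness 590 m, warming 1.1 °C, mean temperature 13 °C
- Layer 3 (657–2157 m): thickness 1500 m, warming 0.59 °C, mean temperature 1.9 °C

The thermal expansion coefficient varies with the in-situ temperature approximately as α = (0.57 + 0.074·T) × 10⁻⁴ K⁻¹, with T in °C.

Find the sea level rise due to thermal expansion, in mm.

Δh = 190 mm

Layer 1: α = (0.57 + 0.074×24)×10⁻⁴ = 2.346×10⁻⁴ K⁻¹
Layer 2: α = (0.57 + 0.074×13)×10⁻⁴ = 1.532×10⁻⁴ K⁻¹
Layer 3: α = (0.57 + 0.074×1.9)×10⁻⁴ = 0.7106×10⁻⁴ K⁻¹
Layer 1: 67 × 2.346×10⁻⁴ × 1.9 = 0.02986458 m
590 × 1.1 × 1.532×10⁻⁴ = 0.0994268 m
1500 × 0.7106×10⁻⁴ × 0.59 = 0.0628881 m
Δh = 0.02986458 + 0.0994268 + 0.0628881 = 0.19217948 m ≈ 190 mm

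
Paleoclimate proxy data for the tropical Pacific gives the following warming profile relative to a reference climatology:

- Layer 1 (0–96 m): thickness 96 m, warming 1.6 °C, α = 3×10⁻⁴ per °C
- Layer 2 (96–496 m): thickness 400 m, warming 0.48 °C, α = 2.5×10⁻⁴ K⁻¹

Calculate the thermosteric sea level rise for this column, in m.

0.094 m of thermosteric rise

0–96 m: 1.6 × 96 × 3×10⁻⁴ = 0.04608 m
96–496 m: 2.5×10⁻⁴ × 400 × 0.48 = 0.04800 m
Δh = 0.04608 + 0.04800 = 0.09408 m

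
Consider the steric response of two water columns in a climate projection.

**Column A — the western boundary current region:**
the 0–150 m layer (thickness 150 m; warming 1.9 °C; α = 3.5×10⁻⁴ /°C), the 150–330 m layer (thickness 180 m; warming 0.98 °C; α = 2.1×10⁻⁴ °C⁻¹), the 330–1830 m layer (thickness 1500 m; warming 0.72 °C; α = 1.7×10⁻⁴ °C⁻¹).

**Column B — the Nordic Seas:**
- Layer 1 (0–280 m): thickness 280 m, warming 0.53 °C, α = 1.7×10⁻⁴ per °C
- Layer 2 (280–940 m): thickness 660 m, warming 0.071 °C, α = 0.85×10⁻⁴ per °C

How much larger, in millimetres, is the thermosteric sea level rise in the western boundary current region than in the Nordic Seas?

290 mm

A 0–150 m: 3.5×10⁻⁴ × 1.9 × 150 = 0.09975 m
A 2.1×10⁻⁴ × 180 × 0.98 = 0.037044 m
A Layer 3: 1500 × 0.72 × 1.7×10⁻⁴ = 0.18360 m
A total: 0.320394 m
B 1.7×10⁻⁴ × 0.53 × 280 = 0.025228 m
B 0.85×10⁻⁴ × 660 × 0.071 = 0.0039831 m
B total: 0.0292111 m
Difference: 0.320394 − 0.0292111 = 0.2911829 m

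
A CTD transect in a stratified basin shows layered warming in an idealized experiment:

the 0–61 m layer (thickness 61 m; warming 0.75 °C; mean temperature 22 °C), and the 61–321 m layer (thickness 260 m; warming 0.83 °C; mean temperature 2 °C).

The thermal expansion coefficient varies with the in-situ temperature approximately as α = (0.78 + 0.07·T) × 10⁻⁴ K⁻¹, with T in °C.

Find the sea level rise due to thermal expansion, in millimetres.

about 30.5 mm

Layer 1: α = (0.78 + 0.07×22)×10⁻⁴ = 2.32×10⁻⁴ K⁻¹
Layer 2: α = (0.78 + 0.07×2)×10⁻⁴ = 0.92×10⁻⁴ K⁻¹
0–61 m: 0.75 × 2.32×10⁻⁴ × 61 = 0.010614 m
0.83 × 260 × 0.92×10⁻⁴ = 0.0198536 m
Δh = 0.010614 + 0.0198536 = 0.0304676 m ≈ 30.5 mm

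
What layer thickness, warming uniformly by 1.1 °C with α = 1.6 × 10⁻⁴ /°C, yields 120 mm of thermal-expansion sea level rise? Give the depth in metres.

680 m

H = Δh/(αΔT) = 0.12 / (1.6×10⁻⁴ × 1.1) ≈ 681.8 m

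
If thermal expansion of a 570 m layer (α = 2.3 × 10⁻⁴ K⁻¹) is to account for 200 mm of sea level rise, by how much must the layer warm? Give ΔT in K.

ΔT = Δh/(αH) = 0.2 / (2.3×10⁻⁴ × 570) ≈ 1.526 K

1.53 K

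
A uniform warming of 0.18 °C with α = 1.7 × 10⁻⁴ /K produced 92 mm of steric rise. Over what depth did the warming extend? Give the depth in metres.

H ≈ 3010 m

H = Δh/(αΔT) = 0.092 / (1.7×10⁻⁴ × 0.18) ≈ 3007 m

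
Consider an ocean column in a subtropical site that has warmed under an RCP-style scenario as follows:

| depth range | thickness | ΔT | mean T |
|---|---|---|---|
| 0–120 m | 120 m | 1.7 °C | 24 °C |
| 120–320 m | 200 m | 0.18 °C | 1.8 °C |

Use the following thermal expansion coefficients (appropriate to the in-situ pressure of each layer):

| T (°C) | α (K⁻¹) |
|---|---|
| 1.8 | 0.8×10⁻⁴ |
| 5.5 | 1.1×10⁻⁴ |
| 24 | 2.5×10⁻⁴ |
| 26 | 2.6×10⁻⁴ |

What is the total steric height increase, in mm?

54 mm of thermosteric rise

Layer 1 at 24 °C → α = 2.5×10⁻⁴ K⁻¹
Layer 2 at 1.8 °C → α = 0.8×10⁻⁴ K⁻¹
Layer 1: 1.7 × 2.5×10⁻⁴ × 120 = 0.05100 m
Layer 2: 0.8×10⁻⁴ × 200 × 0.18 = 0.00288 m
Δh = 0.05100 + 0.00288 = 0.05388 m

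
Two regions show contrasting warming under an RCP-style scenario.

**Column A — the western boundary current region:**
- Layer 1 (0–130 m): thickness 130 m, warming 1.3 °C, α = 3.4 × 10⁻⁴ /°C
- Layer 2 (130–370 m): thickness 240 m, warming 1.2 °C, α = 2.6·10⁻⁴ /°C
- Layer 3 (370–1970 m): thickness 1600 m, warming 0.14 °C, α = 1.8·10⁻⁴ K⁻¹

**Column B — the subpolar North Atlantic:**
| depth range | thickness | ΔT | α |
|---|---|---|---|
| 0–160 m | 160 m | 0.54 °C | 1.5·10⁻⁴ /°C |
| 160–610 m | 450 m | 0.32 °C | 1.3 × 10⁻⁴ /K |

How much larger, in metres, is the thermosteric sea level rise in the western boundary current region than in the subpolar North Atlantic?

0.14 m larger

A 130 × 3.4×10⁻⁴ × 1.3 = 0.05746 m
A 130–370 m: 1.2 × 240 × 2.6×10⁻⁴ = 0.07488 m
A 0.14 × 1600 × 1.8×10⁻⁴ = 0.04032 m
A total: 0.17266 m
B Layer 1: 160 × 1.5×10⁻⁴ × 0.54 = 0.01296 m
B 450 × 0.32 × 1.3×10⁻⁴ = 0.01872 m
B total: 0.03168 m
Difference: 0.17266 − 0.03168 = 0.14098 m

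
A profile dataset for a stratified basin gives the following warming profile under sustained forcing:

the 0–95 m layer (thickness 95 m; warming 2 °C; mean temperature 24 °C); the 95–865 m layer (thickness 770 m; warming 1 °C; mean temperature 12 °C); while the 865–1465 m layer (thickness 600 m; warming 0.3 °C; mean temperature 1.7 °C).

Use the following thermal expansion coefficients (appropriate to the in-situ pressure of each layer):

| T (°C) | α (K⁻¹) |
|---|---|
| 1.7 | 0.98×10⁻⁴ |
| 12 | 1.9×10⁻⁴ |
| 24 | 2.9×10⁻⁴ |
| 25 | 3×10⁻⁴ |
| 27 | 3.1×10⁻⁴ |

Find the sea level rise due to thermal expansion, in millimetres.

Layer 1 at 24 °C → α = 2.9×10⁻⁴ K⁻¹
Layer 2 at 12 °C → α = 1.9×10⁻⁴ K⁻¹
Layer 3 at 1.7 °C → α = 0.98×10⁻⁴ K⁻¹
2.9×10⁻⁴ × 2 × 95 = 0.05510 m
1 × 1.9×10⁻⁴ × 770 = 0.14630 m
865–1465 m: 0.3 × 0.98×10⁻⁴ × 600 = 0.01764 m
Δh = 0.05510 + 0.14630 + 0.01764 = 0.21904 m

Δh ≈ 219 mm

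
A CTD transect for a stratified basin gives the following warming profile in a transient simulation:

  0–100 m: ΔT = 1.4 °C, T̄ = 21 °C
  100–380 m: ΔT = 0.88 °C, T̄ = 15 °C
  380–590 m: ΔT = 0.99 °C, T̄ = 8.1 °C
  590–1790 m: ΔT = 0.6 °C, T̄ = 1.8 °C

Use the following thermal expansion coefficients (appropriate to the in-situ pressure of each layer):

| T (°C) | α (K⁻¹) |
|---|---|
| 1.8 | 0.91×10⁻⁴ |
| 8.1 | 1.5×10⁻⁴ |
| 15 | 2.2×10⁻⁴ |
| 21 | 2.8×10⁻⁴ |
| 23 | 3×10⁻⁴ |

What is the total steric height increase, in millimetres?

about 190 mm

Layer 1 at 21 °C → α = 2.8×10⁻⁴ K⁻¹
Layer 2 at 15 °C → α = 2.2×10⁻⁴ K⁻¹
Layer 3 at 8.1 °C → α = 1.5×10⁻⁴ K⁻¹
Layer 4 at 1.8 °C → α = 0.91×10⁻⁴ K⁻¹
100 × 2.8×10⁻⁴ × 1.4 = 0.03920 m
Layer 2: 2.2×10⁻⁴ × 0.88 × 280 = 0.054208 m
0.99 × 1.5×10⁻⁴ × 210 = 0.031185 m
590–1790 m: 0.91×10⁻⁴ × 0.6 × 1200 = 0.06552 m
Δh = 0.03920 + 0.054208 + 0.031185 + 0.06552 = 0.190113 m ≈ 190 mm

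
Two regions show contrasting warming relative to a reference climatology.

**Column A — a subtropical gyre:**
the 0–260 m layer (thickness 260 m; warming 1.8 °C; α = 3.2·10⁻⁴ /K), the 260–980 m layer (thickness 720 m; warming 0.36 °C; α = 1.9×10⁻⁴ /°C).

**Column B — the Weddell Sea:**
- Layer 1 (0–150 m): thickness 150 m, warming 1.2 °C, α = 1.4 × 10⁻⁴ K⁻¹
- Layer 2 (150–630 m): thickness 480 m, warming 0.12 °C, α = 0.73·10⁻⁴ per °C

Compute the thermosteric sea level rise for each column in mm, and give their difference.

Δh_A ≈ 200 mm, Δh_B ≈ 29 mm; difference ≈ 170 mm

A 260 × 3.2×10⁻⁴ × 1.8 = 0.14976 m
A 260–980 m: 720 × 0.36 × 1.9×10⁻⁴ = 0.049248 m
A total: 0.199008 m
B 1.4×10⁻⁴ × 1.2 × 150 = 0.02520 m
B Layer 2: 480 × 0.73×10⁻⁴ × 0.12 = 0.0042048 m
B total: 0.0294048 m
Difference: 0.199008 − 0.0294048 = 0.1696032 m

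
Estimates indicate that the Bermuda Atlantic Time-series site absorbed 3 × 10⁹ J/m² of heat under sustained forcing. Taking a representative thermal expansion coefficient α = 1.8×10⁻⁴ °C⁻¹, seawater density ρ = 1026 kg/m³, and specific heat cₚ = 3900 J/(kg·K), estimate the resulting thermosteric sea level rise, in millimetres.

Δh = 135 mm

Δh = αQ/(ρcₚ) = 1.8×10⁻⁴ × 3×10⁹ / (1026 × 3900) ≈ 0.13495 m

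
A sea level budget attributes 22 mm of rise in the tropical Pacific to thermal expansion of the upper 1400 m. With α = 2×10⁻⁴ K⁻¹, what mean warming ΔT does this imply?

ΔT = Δh/(αH) = 0.022 / (2×10⁻⁴ × 1400) ≈ 0.07857 °C

ΔT ≈ 0.0786 °C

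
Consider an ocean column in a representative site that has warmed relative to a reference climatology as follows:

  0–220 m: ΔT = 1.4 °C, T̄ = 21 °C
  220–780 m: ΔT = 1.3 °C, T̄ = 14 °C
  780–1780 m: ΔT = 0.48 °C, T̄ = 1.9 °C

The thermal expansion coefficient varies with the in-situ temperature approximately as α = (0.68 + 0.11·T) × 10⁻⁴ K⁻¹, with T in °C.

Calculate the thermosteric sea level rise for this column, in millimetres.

Δh ≈ 296 mm

Layer 1: α = (0.68 + 0.11×21)×10⁻⁴ = 2.99×10⁻⁴ K⁻¹
Layer 2: α = (0.68 + 0.11×14)×10⁻⁴ = 2.22×10⁻⁴ K⁻¹
Layer 3: α = (0.68 + 0.11×1.9)×10⁻⁴ = 0.889×10⁻⁴ K⁻¹
1.4 × 220 × 2.99×10⁻⁴ = 0.092092 m
Layer 2: 2.22×10⁻⁴ × 560 × 1.3 = 0.161616 m
780–1780 m: 0.48 × 0.889×10⁻⁴ × 1000 = 0.042672 m
Δh = 0.092092 + 0.161616 + 0.042672 = 0.29638 m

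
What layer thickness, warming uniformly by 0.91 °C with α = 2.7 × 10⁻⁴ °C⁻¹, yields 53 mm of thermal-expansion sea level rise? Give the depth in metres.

H = Δh/(αΔT) = 0.053 / (2.7×10⁻⁴ × 0.91) ≈ 215.7 m

about 216 m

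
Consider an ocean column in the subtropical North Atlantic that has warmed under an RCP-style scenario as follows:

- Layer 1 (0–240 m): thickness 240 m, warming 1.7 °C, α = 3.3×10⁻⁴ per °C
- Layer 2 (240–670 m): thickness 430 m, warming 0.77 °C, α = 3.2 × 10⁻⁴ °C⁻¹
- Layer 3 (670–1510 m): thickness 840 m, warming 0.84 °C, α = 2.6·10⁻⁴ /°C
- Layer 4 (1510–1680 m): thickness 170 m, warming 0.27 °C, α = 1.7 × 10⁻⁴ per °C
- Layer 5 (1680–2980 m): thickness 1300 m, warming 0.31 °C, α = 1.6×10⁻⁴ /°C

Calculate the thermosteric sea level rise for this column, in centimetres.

0–240 m: 240 × 1.7 × 3.3×10⁻⁴ = 0.13464 m
240–670 m: 0.77 × 430 × 3.2×10⁻⁴ = 0.105952 m
Layer 3: 2.6×10⁻⁴ × 0.84 × 840 = 0.183456 m
170 × 0.27 × 1.7×10⁻⁴ = 0.007803 m
1680–2980 m: 1.6×10⁻⁴ × 1300 × 0.31 = 0.06448 m
Δh = 0.13464 + 0.105952 + 0.183456 + 0.007803 + 0.06448 = 0.496331 m

Δh = 49.6 cm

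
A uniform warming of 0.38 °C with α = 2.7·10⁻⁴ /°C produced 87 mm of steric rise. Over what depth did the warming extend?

H = Δh/(αΔT) = 0.087 / (2.7×10⁻⁴ × 0.38) ≈ 848.0 m

about 848 m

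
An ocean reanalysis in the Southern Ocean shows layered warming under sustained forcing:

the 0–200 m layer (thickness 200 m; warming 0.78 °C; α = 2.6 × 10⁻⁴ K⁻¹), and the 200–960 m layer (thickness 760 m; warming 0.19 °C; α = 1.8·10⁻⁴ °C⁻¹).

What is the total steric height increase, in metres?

0–200 m: 0.78 × 2.6×10⁻⁴ × 200 = 0.04056 m
200–960 m: 760 × 0.19 × 1.8×10⁻⁴ = 0.025992 m
Δh = 0.04056 + 0.025992 = 0.066552 m

about 0.067 m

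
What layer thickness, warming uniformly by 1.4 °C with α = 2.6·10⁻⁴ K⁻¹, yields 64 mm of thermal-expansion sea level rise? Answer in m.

H = Δh/(αΔT) = 0.064 / (2.6×10⁻⁴ × 1.4) ≈ 175.8 m

H ≈ 176 m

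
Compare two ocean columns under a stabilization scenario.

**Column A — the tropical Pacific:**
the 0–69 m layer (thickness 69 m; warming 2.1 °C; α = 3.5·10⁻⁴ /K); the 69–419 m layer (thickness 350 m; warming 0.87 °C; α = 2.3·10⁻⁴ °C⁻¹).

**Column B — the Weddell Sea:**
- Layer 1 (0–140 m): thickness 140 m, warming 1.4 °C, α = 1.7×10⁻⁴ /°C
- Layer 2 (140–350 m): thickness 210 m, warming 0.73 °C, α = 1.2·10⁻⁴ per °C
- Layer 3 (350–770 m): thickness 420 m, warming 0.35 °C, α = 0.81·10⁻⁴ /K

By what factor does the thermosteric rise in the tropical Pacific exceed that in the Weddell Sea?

a factor of 1.90

A 69 × 3.5×10⁻⁴ × 2.1 = 0.050715 m
A Layer 2: 2.3×10⁻⁴ × 350 × 0.87 = 0.070035 m
A total: 0.12075 m
B 1.4 × 1.7×10⁻⁴ × 140 = 0.03332 m
B Layer 2: 1.2×10⁻⁴ × 0.73 × 210 = 0.018396 m
B 0.35 × 0.81×10⁻⁴ × 420 = 0.011907 m
B total: 0.063623 m
Ratio: 0.12075 / 0.063623 ≈ 1.898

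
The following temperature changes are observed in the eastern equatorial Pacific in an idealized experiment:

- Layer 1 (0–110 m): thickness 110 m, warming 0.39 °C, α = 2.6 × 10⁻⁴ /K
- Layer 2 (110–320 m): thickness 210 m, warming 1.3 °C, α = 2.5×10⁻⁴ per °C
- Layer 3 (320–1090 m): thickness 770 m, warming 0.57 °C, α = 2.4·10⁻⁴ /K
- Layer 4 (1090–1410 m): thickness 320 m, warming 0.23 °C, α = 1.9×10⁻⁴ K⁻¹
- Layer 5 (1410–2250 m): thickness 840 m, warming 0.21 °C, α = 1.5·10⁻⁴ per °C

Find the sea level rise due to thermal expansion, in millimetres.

Layer 1: 110 × 2.6×10⁻⁴ × 0.39 = 0.011154 m
210 × 2.5×10⁻⁴ × 1.3 = 0.06825 m
320–1090 m: 0.57 × 770 × 2.4×10⁻⁴ = 0.105336 m
Layer 4: 1.9×10⁻⁴ × 0.23 × 320 = 0.013984 m
1410–2250 m: 0.21 × 1.5×10⁻⁴ × 840 = 0.02646 m
Δh = 0.011154 + 0.06825 + 0.105336 + 0.013984 + 0.02646 = 0.225184 m

Δh ≈ 225 mm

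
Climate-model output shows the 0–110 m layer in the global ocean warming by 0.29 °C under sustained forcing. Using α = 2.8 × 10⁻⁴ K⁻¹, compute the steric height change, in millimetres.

8.93 mm

Δh = αΔT·H = 2.8×10⁻⁴ × 0.29 × 110 = 0.008932 m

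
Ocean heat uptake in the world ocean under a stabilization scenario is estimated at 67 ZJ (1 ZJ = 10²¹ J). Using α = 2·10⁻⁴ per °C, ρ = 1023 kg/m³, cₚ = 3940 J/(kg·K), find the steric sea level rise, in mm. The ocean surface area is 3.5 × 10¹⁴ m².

Δh ≈ 9.50 mm

Per unit area: Q = 67×10²¹ / (3.5×10¹⁴) ≈ 1.914×10⁸ J/m²
Δh = αQ/(ρcₚ) = 2×10⁻⁴ × 1.914×10⁸ / (1023 × 3940) ≈ 0.0094973 m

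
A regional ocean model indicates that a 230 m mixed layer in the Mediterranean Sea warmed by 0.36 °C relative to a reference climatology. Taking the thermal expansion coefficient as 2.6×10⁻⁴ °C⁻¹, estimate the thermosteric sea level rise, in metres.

Δh = αΔT·H = 2.6×10⁻⁴ × 0.36 × 230 = 0.021528 m

Δh ≈ 0.0215 m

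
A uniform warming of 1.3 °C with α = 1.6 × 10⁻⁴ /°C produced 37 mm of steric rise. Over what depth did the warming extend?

180 m

H = Δh/(αΔT) = 0.037 / (1.6×10⁻⁴ × 1.3) ≈ 177.9 m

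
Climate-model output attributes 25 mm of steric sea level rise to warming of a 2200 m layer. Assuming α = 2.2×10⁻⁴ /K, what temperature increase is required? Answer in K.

ΔT ≈ 0.052 K

ΔT = Δh/(αH) = 0.025 / (2.2×10⁻⁴ × 2200) ≈ 0.05165 K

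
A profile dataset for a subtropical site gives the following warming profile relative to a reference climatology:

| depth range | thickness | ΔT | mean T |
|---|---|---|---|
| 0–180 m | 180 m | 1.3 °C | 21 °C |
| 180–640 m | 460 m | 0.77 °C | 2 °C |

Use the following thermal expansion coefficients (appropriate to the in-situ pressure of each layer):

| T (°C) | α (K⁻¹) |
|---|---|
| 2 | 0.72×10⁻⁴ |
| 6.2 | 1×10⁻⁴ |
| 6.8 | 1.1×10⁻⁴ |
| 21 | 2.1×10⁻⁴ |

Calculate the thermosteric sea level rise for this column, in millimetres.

Layer 1 at 21 °C → α = 2.1×10⁻⁴ K⁻¹
Layer 2 at 2 °C → α = 0.72×10⁻⁴ K⁻¹
0–180 m: 180 × 1.3 × 2.1×10⁻⁴ = 0.04914 m
180–640 m: 0.72×10⁻⁴ × 460 × 0.77 = 0.0255024 m
Δh = 0.04914 + 0.0255024 = 0.0746424 m

Δh = 74.6 mm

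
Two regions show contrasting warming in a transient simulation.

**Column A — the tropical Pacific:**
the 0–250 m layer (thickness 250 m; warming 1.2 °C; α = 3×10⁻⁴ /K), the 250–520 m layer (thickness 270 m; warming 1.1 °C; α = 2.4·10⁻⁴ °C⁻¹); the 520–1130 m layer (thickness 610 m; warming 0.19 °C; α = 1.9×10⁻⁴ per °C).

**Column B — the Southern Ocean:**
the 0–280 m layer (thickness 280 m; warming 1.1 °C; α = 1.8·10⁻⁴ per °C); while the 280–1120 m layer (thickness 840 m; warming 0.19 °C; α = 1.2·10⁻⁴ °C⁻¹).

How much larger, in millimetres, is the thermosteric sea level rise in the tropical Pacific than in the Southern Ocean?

A 250 × 3×10⁻⁴ × 1.2 = 0.09000 m
A 1.1 × 270 × 2.4×10⁻⁴ = 0.07128 m
A 520–1130 m: 610 × 0.19 × 1.9×10⁻⁴ = 0.022021 m
A total: 0.183301 m
B 280 × 1.8×10⁻⁴ × 1.1 = 0.05544 m
B 0.19 × 840 × 1.2×10⁻⁴ = 0.019152 m
B total: 0.074592 m
Difference: 0.183301 − 0.074592 = 0.108709 m

Δh_A − Δh_B ≈ 109 mm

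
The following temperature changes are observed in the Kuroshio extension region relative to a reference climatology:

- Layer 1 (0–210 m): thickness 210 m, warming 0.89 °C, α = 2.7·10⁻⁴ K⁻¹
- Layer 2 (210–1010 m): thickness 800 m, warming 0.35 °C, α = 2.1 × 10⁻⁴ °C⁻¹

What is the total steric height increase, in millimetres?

Δh = 110 mm

0–210 m: 210 × 0.89 × 2.7×10⁻⁴ = 0.050463 m
210–1010 m: 2.1×10⁻⁴ × 800 × 0.35 = 0.05880 m
Δh = 0.050463 + 0.05880 = 0.109263 m ≈ 110 mm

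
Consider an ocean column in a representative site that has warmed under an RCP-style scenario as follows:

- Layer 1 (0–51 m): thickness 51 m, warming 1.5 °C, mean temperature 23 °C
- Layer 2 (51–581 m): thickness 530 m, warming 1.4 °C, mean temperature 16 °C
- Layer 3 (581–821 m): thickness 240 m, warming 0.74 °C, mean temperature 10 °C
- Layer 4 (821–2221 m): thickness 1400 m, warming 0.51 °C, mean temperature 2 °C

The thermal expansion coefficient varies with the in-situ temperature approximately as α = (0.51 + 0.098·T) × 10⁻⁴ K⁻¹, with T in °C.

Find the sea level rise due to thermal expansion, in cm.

Δh = 25.2 cm

Layer 1: α = (0.51 + 0.098×23)×10⁻⁴ = 2.764×10⁻⁴ K⁻¹
Layer 2: α = (0.51 + 0.098×16)×10⁻⁴ = 2.078×10⁻⁴ K⁻¹
Layer 3: α = (0.51 + 0.098×10)×10⁻⁴ = 1.49×10⁻⁴ K⁻¹
Layer 4: α = (0.51 + 0.098×2)×10⁻⁴ = 0.706×10⁻⁴ K⁻¹
Layer 1: 2.764×10⁻⁴ × 1.5 × 51 = 0.0211446 m
1.4 × 2.078×10⁻⁴ × 530 = 0.1541876 m
0.74 × 240 × 1.49×10⁻⁴ = 0.0264624 m
1400 × 0.51 × 0.706×10⁻⁴ = 0.0504084 m
Δh = 0.0211446 + 0.1541876 + 0.0264624 + 0.0504084 = 0.252203 m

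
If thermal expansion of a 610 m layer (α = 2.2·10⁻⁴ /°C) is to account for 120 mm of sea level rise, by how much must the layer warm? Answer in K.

ΔT ≈ 0.894 K

ΔT = Δh/(αH) = 0.12 / (2.2×10⁻⁴ × 610) ≈ 0.8942 K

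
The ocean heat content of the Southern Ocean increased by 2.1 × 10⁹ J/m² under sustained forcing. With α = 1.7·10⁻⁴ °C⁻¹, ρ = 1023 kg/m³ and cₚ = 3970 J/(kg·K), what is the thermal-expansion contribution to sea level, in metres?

Δh = αQ/(ρcₚ) = 1.7×10⁻⁴ × 2.1×10⁹ / (1023 × 3970) ≈ 0.087903 m

Δh = 0.0879 m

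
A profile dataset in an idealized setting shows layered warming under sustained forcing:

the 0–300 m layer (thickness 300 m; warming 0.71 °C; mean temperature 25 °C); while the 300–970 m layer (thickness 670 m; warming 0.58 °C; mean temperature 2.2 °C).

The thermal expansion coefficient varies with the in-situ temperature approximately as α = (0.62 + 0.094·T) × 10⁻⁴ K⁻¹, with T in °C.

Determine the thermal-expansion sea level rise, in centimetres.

Layer 1: α = (0.62 + 0.094×25)×10⁻⁴ = 2.97×10⁻⁴ K⁻¹
Layer 2: α = (0.62 + 0.094×2.2)×10⁻⁴ = 0.8268×10⁻⁴ K⁻¹
0–300 m: 2.97×10⁻⁴ × 300 × 0.71 = 0.063261 m
0.58 × 0.8268×10⁻⁴ × 670 = 0.032129448 m
Δh = 0.063261 + 0.032129448 = 0.095390448 m

9.54 cm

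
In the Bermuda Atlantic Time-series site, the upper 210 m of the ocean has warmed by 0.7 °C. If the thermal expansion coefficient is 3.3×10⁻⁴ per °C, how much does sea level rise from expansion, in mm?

Δh ≈ 48.5 mm

Δh = αΔT·H = 3.3×10⁻⁴ × 0.7 × 210 = 0.04851 m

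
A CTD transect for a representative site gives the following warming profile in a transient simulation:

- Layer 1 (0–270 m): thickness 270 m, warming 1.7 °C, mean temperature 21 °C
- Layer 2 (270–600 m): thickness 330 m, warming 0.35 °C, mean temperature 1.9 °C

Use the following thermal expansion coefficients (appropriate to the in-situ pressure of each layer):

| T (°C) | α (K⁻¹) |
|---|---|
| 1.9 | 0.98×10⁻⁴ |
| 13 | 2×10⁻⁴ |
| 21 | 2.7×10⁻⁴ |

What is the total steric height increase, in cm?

Layer 1 at 21 °C → α = 2.7×10⁻⁴ K⁻¹
Layer 2 at 1.9 °C → α = 0.98×10⁻⁴ K⁻¹
0–270 m: 270 × 2.7×10⁻⁴ × 1.7 = 0.12393 m
0.35 × 330 × 0.98×10⁻⁴ = 0.011319 m
Δh = 0.12393 + 0.011319 = 0.135249 m ≈ 14 cm

about 14 cm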